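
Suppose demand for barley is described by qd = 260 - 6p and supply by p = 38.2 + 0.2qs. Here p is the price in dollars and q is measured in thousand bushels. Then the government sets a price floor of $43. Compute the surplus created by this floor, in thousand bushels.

22

Rearranging supply gives qs = 5p - 191. Setting quantity demanded equal to quantity supplied, 260 - 6p = 5p - 191, gives p* = 41 and q* = 14.
Because the floor (43) lies above the market-clearing price, it is binding.
At p = 43: qd = 260 - 6·43 = 2 and qs = 5·43 - 191 = 24.
Surplus = qs - qd = 24 - 2 = 22.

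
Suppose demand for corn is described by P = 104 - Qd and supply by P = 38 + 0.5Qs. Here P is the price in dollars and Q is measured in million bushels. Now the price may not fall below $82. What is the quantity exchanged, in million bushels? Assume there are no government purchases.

22

Rearranging demand gives Qd = 104 - P; rearranging supply gives Qs = 2P - 76. Equilibrium: 104 - P = 2P - 76, so 180 = 3P and P* = 60, Q* = 44.
Since 82 > 60, the floor is binding.
At P = 82: Qd = 104 - 82 = 22 and Qs = 2·82 - 76 = 88.
The quantity actually transacted is the short side, demand: 22.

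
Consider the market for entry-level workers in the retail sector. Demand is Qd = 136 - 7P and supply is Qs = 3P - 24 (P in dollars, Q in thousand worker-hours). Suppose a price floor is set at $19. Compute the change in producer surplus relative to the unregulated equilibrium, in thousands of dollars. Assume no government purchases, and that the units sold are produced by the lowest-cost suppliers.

-64.5

Equilibrium: 136 - 7P = 3P - 24, so 160 = 10P and P* = 16, Q* = 24.
The floor of 19 is above the equilibrium price 16, so it binds.
At P = 19: Qd = 136 - 7·19 = 3 and Qs = 3·19 - 24 = 33.
Producer surplus without the control is ½ · (16 - 8) · 24 = 96.
With the floor, 3 units are sold at 19. The supply price at Q = 3 is 9, so PS = ½ · [(19 - 8) + (19 - 9)] · 3 = 31.5.
Change in producer surplus = 31.5 - 96 = -64.5.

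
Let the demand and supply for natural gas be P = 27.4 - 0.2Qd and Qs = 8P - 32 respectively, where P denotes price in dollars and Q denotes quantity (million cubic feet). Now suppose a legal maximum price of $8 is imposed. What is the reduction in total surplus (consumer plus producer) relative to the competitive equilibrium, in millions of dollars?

260

Rearranging demand gives Qd = 137 - 5P. Without the control the market clears where 137 - 5P = 8P - 32, i.e. P* = 13 and Q* = 72.
The ceiling of 8 is below the equilibrium price 13, so it binds.
At P = 8: Qd = 137 - 5·8 = 97 and Qs = 8·8 - 32 = 32.
Quantity traded falls to 32. At Q = 32 the demand price is (137 - 32)/5 = 21 and the supply price is (32 + 32)/8 = 8.
Deadweight loss = ½ · (21 - 8) · (72 - 32) = ½ · 13 · 40 = 260.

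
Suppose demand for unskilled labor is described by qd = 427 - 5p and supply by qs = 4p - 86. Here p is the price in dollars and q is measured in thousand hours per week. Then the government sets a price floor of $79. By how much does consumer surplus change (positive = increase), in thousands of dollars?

In a free market, 427 - 5p = 4p - 86 gives the equilibrium p* = 57, q* = 142.
The floor of 79 is above the equilibrium price 57, so it binds.
At p = 79: qd = 427 - 5·79 = 32 and qs = 4·79 - 86 = 230.
Consumer surplus without the control is ½ · (85.4 - 57) · 142 = 2016.4.
With the floor, consumers buy 32 units at 79, so CS = ½ · (85.4 - 79) · 32 = 102.4.
Change in consumer surplus = 102.4 - 2016.4 = -1914.

-1914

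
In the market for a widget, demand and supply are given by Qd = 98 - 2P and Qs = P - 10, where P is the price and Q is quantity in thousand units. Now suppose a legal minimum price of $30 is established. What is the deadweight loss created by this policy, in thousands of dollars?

0

Without the control the market clears where 98 - 2P = P - 10, i.e. P* = 36 and Q* = 26.
The floor of 30 is below the equilibrium price 36, so it is not binding; the market clears at P* = 36, Q* = 26.
Since the control does not bind, no trades are prevented and deadweight loss is zero.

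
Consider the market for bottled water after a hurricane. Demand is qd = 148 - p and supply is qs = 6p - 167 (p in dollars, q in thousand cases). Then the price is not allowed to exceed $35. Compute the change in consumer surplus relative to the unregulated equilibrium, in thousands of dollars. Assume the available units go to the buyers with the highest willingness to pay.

Equilibrium: 148 - p = 6p - 167, so 315 = 7p and p* = 45, q* = 103.
Since 35 < 45, the ceiling is binding.
At p = 35: qd = 148 - 35 = 113 and qs = 6·35 - 167 = 43.
Consumer surplus without the control is ½ · (148 - 45) · 103 = 5304.5.
With the ceiling, 43 units are sold at 35 (assume they go to the highest-value buyers). The demand price at q = 43 is 105, so CS = ½ · [(148 - 35) + (105 - 35)] · 43 = 3934.5.
Change in consumer surplus = 3934.5 - 5304.5 = -1370.

-1370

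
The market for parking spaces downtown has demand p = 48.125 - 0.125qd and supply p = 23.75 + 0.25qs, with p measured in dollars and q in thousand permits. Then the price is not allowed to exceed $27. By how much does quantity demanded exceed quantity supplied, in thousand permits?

Rearranging demand gives qd = 385 - 8p; rearranging supply gives qs = 4p - 95. In a free market, 385 - 8p = 4p - 95 gives the equilibrium p* = 40, q* = 65.
Because the ceiling (27) lies below the market-clearing price, it is binding.
At p = 27: qd = 385 - 8·27 = 169 and qs = 4·27 - 95 = 13.
Shortage = qd - qs = 169 - 13 = 156.

156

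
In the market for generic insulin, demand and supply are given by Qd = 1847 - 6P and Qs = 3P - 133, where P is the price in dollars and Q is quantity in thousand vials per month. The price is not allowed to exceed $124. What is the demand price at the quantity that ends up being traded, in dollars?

268

Equilibrium: 1847 - 6P = 3P - 133, so 1980 = 9P and P* = 220, Q* = 527.
Since 124 < 220, the ceiling is binding.
At P = 124: Qd = 1847 - 6·124 = 1103 and Qs = 3·124 - 133 = 239.
Only 239 units reach the market. On the demand curve, the marginal buyer's willingness to pay at Q = 239 is (1847 - 239)/6 = 268.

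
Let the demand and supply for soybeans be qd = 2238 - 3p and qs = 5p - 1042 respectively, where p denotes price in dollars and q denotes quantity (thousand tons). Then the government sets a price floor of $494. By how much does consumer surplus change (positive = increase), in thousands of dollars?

In a free market, 2238 - 3p = 5p - 1042 gives the equilibrium p* = 410, q* = 1008.
Because the floor (494) lies above the market-clearing price, it is binding.
At p = 494: qd = 2238 - 3·494 = 756 and qs = 5·494 - 1042 = 1428.
Consumer surplus without the control is ½ · (746 - 410) · 1008 = 169344.
With the floor, consumers buy 756 units at 494, so CS = ½ · (746 - 494) · 756 = 95256.
Change in consumer surplus = 95256 - 169344 = -74088.

-74088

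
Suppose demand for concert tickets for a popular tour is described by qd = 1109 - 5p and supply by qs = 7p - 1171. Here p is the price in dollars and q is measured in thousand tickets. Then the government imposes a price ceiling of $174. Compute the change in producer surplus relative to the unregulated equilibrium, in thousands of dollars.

Without the control the market clears where 1109 - 5p = 7p - 1171, i.e. p* = 190 and q* = 159.
Because the ceiling (174) lies below the market-clearing price, it is binding.
At p = 174: qd = 1109 - 5·174 = 239 and qs = 7·174 - 1171 = 47.
Producer surplus without the control is ½ · (190 - 1171/7) · 159 = 25281/14.
With the ceiling, producers sell 47 units at 174, so PS = ½ · (174 - 1171/7) · 47 = 2209/14.
Change in producer surplus = 2209/14 - 25281/14 = -1648.

-1648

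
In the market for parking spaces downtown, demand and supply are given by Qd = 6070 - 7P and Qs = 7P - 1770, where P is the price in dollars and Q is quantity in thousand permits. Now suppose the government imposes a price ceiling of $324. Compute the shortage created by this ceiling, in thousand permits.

3304

In a free market, 6070 - 7P = 7P - 1770 gives the equilibrium P* = 560, Q* = 2150.
Since 324 < 560, the ceiling is binding.
At P = 324: Qd = 6070 - 7·324 = 3802 and Qs = 7·324 - 1770 = 498.
Shortage = Qd - Qs = 3802 - 498 = 3304.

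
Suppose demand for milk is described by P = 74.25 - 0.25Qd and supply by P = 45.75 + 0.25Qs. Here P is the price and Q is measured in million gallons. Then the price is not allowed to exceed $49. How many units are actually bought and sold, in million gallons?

13

Rearranging demand gives Qd = 297 - 4P; rearranging supply gives Qs = 4P - 183. Setting quantity demanded equal to quantity supplied, 297 - 4P = 4P - 183, gives P* = 60 and Q* = 57.
The ceiling of 49 is below the equilibrium price 60, so it binds.
At P = 49: Qd = 297 - 4·49 = 101 and Qs = 4·49 - 183 = 13.
The quantity actually transacted is the short side, supply: 13.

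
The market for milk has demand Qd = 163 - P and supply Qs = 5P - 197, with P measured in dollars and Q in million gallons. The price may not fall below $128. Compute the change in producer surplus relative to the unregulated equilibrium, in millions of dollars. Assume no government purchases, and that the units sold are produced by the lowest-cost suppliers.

1917.6

Without the control the market clears where 163 - P = 5P - 197, i.e. P* = 60 and Q* = 103.
The floor of 128 is above the equilibrium price 60, so it binds.
At P = 128: Qd = 163 - 128 = 35 and Qs = 5·128 - 197 = 443.
Producer surplus without the control is ½ · (60 - 39.4) · 103 = 1060.9.
With the floor, 35 units are sold at 128. The supply price at Q = 35 is 46.4, so PS = ½ · [(128 - 39.4) + (128 - 46.4)] · 35 = 2978.5.
Change in producer surplus = 2978.5 - 1060.9 = 1917.6.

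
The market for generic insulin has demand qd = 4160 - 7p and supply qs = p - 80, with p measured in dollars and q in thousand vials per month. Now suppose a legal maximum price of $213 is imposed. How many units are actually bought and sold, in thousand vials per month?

133

Setting quantity demanded equal to quantity supplied, 4160 - 7p = p - 80, gives p* = 530 and q* = 450.
The ceiling of 213 is below the equilibrium price 530, so it binds.
At p = 213: qd = 4160 - 7·213 = 2669 and qs = 213 - 80 = 133.
The quantity actually transacted is the short side, supply: 133.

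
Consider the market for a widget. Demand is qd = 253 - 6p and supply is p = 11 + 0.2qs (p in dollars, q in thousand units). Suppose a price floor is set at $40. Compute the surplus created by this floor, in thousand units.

Rearranging supply gives qs = 5p - 55. In a free market, 253 - 6p = 5p - 55 gives the equilibrium p* = 28, q* = 85.
Since 40 > 28, the floor is binding.
At p = 40: qd = 253 - 6·40 = 13 and qs = 5·40 - 55 = 145.
Surplus = qs - qd = 145 - 13 = 132.

132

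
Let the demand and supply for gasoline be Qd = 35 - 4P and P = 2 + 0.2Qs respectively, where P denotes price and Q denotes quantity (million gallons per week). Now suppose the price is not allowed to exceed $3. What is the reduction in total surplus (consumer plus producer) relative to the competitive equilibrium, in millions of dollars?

22.5

Rearranging supply gives Qs = 5P - 10. Setting quantity demanded equal to quantity supplied, 35 - 4P = 5P - 10, gives P* = 5 and Q* = 15.
Because the ceiling (3) lies below the market-clearing price, it is binding.
At P = 3: Qd = 35 - 4·3 = 23 and Qs = 5·3 - 10 = 5.
Quantity traded falls to 5. At Q = 5 the demand price is (35 - 5)/4 = 7.5 and the supply price is (10 + 5)/5 = 3.
Deadweight loss = ½ · (7.5 - 3) · (15 - 5) = ½ · 4.5 · 10 = 22.5.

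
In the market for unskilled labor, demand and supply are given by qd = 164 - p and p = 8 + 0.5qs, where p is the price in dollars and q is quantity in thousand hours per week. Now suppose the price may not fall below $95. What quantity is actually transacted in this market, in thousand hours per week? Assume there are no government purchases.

Rearranging supply gives qs = 2p - 16. Equilibrium: 164 - p = 2p - 16, so 180 = 3p and p* = 60, q* = 104.
The floor of 95 is above the equilibrium price 60, so it binds.
At p = 95: qd = 164 - 95 = 69 and qs = 2·95 - 16 = 174.
The quantity actually transacted is the short side, demand: 69.

69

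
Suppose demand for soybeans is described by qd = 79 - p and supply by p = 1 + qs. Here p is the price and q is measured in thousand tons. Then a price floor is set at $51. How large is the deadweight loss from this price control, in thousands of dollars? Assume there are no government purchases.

121

Rearranging supply gives qs = p - 1. In a free market, 79 - p = p - 1 gives the equilibrium p* = 40, q* = 39.
Since 51 > 40, the floor is binding.
At p = 51: qd = 79 - 51 = 28 and qs = 51 - 1 = 50.
Quantity traded falls to 28. At q = 28 the demand price is 79 - 28 = 51 and the supply price is 1 + 28 = 29.
Deadweight loss = ½ · (51 - 29) · (39 - 28) = ½ · 22 · 11 = 121.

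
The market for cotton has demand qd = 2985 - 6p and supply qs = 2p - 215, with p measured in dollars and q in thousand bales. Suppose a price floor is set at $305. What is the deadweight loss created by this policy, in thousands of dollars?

Equilibrium: 2985 - 6p = 2p - 215, so 3200 = 8p and p* = 400, q* = 585.
The floor of 305 is below the equilibrium price 400, so it is not binding; the market clears at p* = 400, q* = 585.
Since the control does not bind, no trades are prevented and deadweight loss is zero.

0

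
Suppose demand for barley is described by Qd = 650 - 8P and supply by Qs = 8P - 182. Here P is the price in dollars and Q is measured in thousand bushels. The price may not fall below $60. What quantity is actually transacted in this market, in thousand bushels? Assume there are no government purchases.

Setting quantity demanded equal to quantity supplied, 650 - 8P = 8P - 182, gives P* = 52 and Q* = 234.
Since 60 > 52, the floor is binding.
At P = 60: Qd = 650 - 8·60 = 170 and Qs = 8·60 - 182 = 298.
The quantity actually transacted is the short side, demand: 170.

170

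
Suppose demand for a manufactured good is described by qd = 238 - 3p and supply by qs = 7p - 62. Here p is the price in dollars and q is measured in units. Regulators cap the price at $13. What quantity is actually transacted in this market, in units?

29

In a free market, 238 - 3p = 7p - 62 gives the equilibrium p* = 30, q* = 148.
Since 13 < 30, the ceiling is binding.
At p = 13: qd = 238 - 3·13 = 199 and qs = 7·13 - 62 = 29.
The quantity actually transacted is the short side, supply: 29.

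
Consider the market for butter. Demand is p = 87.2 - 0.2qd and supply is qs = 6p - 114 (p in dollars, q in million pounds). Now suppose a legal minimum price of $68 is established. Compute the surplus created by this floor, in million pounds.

198

Rearranging demand gives qd = 436 - 5p. In a free market, 436 - 5p = 6p - 114 gives the equilibrium p* = 50, q* = 186.
Because the floor (68) lies above the market-clearing price, it is binding.
At p = 68: qd = 436 - 5·68 = 96 and qs = 6·68 - 114 = 294.
Surplus = qs - qd = 294 - 96 = 198.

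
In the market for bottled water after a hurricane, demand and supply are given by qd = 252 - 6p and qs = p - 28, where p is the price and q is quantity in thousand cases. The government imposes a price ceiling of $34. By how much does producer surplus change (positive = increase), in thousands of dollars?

-54

In a free market, 252 - 6p = p - 28 gives the equilibrium p* = 40, q* = 12.
Because the ceiling (34) lies below the market-clearing price, it is binding.
At p = 34: qd = 252 - 6·34 = 48 and qs = 34 - 28 = 6.
Producer surplus without the control is ½ · (40 - 28) · 12 = 72.
With the ceiling, producers sell 6 units at 34, so PS = ½ · (34 - 28) · 6 = 18.
Change in producer surplus = 18 - 72 = -54.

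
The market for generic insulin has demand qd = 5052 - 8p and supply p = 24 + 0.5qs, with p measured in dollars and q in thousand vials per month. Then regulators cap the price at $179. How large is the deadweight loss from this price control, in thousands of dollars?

136951.25

Rearranging supply gives qs = 2p - 48. Equilibrium: 5052 - 8p = 2p - 48, so 5100 = 10p and p* = 510, q* = 972.
Because the ceiling (179) lies below the market-clearing price, it is binding.
At p = 179: qd = 5052 - 8·179 = 3620 and qs = 2·179 - 48 = 310.
Quantity traded falls to 310. At q = 310 the demand price is (5052 - 310)/8 = 592.75 and the supply price is (48 + 310)/2 = 179.
Deadweight loss = ½ · (592.75 - 179) · (972 - 310) = ½ · 413.75 · 662 = 136951.25.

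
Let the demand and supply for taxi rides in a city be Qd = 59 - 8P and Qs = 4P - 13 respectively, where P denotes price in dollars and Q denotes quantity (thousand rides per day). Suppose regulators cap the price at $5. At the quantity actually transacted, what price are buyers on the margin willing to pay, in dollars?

6.5

Equilibrium: 59 - 8P = 4P - 13, so 72 = 12P and P* = 6, Q* = 11.
The ceiling of 5 is below the equilibrium price 6, so it binds.
At P = 5: Qd = 59 - 8·5 = 19 and Qs = 4·5 - 13 = 7.
Only 7 units reach the market. On the demand curve, the marginal buyer's willingness to pay at Q = 7 is (59 - 7)/8 = 6.5.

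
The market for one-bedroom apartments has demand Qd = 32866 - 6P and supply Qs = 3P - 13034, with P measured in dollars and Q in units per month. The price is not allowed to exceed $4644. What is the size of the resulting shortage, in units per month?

4104

In a free market, 32866 - 6P = 3P - 13034 gives the equilibrium P* = 5100, Q* = 2266.
Since 4644 < 5100, the ceiling is binding.
At P = 4644: Qd = 32866 - 6·4644 = 5002 and Qs = 3·4644 - 13034 = 898.
Shortage = Qd - Qs = 5002 - 898 = 4104.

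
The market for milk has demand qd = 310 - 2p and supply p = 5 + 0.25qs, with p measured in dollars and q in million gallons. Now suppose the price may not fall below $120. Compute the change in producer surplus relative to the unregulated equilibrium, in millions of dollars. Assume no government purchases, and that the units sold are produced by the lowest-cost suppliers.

2437.5

Rearranging supply gives qs = 4p - 20. In a free market, 310 - 2p = 4p - 20 gives the equilibrium p* = 55, q* = 200.
Because the floor (120) lies above the market-clearing price, it is binding.
At p = 120: qd = 310 - 2·120 = 70 and qs = 4·120 - 20 = 460.
Producer surplus without the control is ½ · (55 - 5) · 200 = 5000.
With the floor, 70 units are sold at 120. The supply price at q = 70 is 22.5, so PS = ½ · [(120 - 5) + (120 - 22.5)] · 70 = 7437.5.
Change in producer surplus = 7437.5 - 5000 = 2437.5.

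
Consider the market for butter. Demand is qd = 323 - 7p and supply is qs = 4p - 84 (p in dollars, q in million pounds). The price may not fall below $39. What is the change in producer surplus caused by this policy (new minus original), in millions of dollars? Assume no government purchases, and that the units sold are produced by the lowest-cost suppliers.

75.5

Setting quantity demanded equal to quantity supplied, 323 - 7p = 4p - 84, gives p* = 37 and q* = 64.
Since 39 > 37, the floor is binding.
At p = 39: qd = 323 - 7·39 = 50 and qs = 4·39 - 84 = 72.
Producer surplus without the control is ½ · (37 - 21) · 64 = 512.
With the floor, 50 units are sold at 39. The supply price at q = 50 is 33.5, so PS = ½ · [(39 - 21) + (39 - 33.5)] · 50 = 587.5.
Change in producer surplus = 587.5 - 512 = 75.5.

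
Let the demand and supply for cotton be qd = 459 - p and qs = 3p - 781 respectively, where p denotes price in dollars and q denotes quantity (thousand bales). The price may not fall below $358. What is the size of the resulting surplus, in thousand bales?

In a free market, 459 - p = 3p - 781 gives the equilibrium p* = 310, q* = 149.
The floor of 358 is above the equilibrium price 310, so it binds.
At p = 358: qd = 459 - 358 = 101 and qs = 3·358 - 781 = 293.
Surplus = qs - qd = 293 - 101 = 192.

192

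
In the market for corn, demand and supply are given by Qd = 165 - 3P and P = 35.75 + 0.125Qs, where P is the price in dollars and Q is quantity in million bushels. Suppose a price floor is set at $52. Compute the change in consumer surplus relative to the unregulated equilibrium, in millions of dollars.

Rearranging supply gives Qs = 8P - 286. Setting quantity demanded equal to quantity supplied, 165 - 3P = 8P - 286, gives P* = 41 and Q* = 42.
Because the floor (52) lies above the market-clearing price, it is binding.
At P = 52: Qd = 165 - 3·52 = 9 and Qs = 8·52 - 286 = 130.
Consumer surplus without the control is ½ · (55 - 41) · 42 = 294.
With the floor, consumers buy 9 units at 52, so CS = ½ · (55 - 52) · 9 = 13.5.
Change in consumer surplus = 13.5 - 294 = -280.5.

-280.5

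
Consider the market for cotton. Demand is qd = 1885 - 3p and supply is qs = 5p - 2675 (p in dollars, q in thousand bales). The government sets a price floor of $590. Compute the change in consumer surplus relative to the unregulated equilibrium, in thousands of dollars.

Equilibrium: 1885 - 3p = 5p - 2675, so 4560 = 8p and p* = 570, q* = 175.
Because the floor (590) lies above the market-clearing price, it is binding.
At p = 590: qd = 1885 - 3·590 = 115 and qs = 5·590 - 2675 = 275.
Consumer surplus without the control is ½ · (1885/3 - 570) · 175 = 30625/6.
With the floor, consumers buy 115 units at 590, so CS = ½ · (1885/3 - 590) · 115 = 13225/6.
Change in consumer surplus = 13225/6 - 30625/6 = -2900.

-2900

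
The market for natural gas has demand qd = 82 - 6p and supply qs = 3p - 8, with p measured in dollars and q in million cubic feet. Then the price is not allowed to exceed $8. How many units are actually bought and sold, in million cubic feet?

16

Setting quantity demanded equal to quantity supplied, 82 - 6p = 3p - 8, gives p* = 10 and q* = 22.
Because the ceiling (8) lies below the market-clearing price, it is binding.
At p = 8: qd = 82 - 6·8 = 34 and qs = 3·8 - 8 = 16.
The quantity actually transacted is the short side, supply: 16.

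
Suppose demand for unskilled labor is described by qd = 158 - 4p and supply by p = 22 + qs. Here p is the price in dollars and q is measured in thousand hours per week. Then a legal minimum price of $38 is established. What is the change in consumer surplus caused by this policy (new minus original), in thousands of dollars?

Rearranging supply gives qs = p - 22. Without the control the market clears where 158 - 4p = p - 22, i.e. p* = 36 and q* = 14.
Since 38 > 36, the floor is binding.
At p = 38: qd = 158 - 4·38 = 6 and qs = 38 - 22 = 16.
Consumer surplus without the control is ½ · (39.5 - 36) · 14 = 24.5.
With the floor, consumers buy 6 units at 38, so CS = ½ · (39.5 - 38) · 6 = 4.5.
Change in consumer surplus = 4.5 - 24.5 = -20.

-20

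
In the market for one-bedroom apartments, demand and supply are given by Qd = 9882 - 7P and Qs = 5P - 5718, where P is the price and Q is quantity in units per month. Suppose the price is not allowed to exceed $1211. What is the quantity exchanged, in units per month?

Setting quantity demanded equal to quantity supplied, 9882 - 7P = 5P - 5718, gives P* = 1300 and Q* = 782.
Since 1211 < 1300, the ceiling is binding.
At P = 1211: Qd = 9882 - 7·1211 = 1405 and Qs = 5·1211 - 5718 = 337.
The quantity actually transacted is the short side, supply: 337.

337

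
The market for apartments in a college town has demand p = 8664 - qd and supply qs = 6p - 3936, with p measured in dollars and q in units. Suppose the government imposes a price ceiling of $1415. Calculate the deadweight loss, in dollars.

Rearranging demand gives qd = 8664 - p. Setting quantity demanded equal to quantity supplied, 8664 - p = 6p - 3936, gives p* = 1800 and q* = 6864.
The ceiling of 1415 is below the equilibrium price 1800, so it binds.
At p = 1415: qd = 8664 - 1415 = 7249 and qs = 6·1415 - 3936 = 4554.
Quantity traded falls to 4554. At q = 4554 the demand price is 8664 - 4554 = 4110 and the supply price is (3936 + 4554)/6 = 1415.
Deadweight loss = ½ · (4110 - 1415) · (6864 - 4554) = ½ · 2695 · 2310 = 3112725.

3112725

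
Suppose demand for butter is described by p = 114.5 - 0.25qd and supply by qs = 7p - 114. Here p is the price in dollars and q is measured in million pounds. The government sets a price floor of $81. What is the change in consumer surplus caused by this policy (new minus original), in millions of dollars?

Rearranging demand gives qd = 458 - 4p. Setting quantity demanded equal to quantity supplied, 458 - 4p = 7p - 114, gives p* = 52 and q* = 250.
The floor of 81 is above the equilibrium price 52, so it binds.
At p = 81: qd = 458 - 4·81 = 134 and qs = 7·81 - 114 = 453.
Consumer surplus without the control is ½ · (114.5 - 52) · 250 = 7812.5.
With the floor, consumers buy 134 units at 81, so CS = ½ · (114.5 - 81) · 134 = 2244.5.
Change in consumer surplus = 2244.5 - 7812.5 = -5568.

-5568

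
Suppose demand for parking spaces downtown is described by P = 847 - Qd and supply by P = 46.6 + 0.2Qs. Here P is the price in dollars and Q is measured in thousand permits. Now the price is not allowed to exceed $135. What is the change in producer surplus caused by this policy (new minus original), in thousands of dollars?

Rearranging demand gives Qd = 847 - P; rearranging supply gives Qs = 5P - 233. Without the control the market clears where 847 - P = 5P - 233, i.e. P* = 180 and Q* = 667.
Because the ceiling (135) lies below the market-clearing price, it is binding.
At P = 135: Qd = 847 - 135 = 712 and Qs = 5·135 - 233 = 442.
Producer surplus without the control is ½ · (180 - 46.6) · 667 = 44488.9.
With the ceiling, producers sell 442 units at 135, so PS = ½ · (135 - 46.6) · 442 = 19536.4.
Change in producer surplus = 19536.4 - 44488.9 = -24952.5.

-24952.5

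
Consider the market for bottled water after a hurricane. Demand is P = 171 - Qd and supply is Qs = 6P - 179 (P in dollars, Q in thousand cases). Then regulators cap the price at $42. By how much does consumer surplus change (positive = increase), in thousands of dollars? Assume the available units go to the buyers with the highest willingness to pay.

Rearranging demand gives Qd = 171 - P. Without the control the market clears where 171 - P = 6P - 179, i.e. P* = 50 and Q* = 121.
Since 42 < 50, the ceiling is binding.
At P = 42: Qd = 171 - 42 = 129 and Qs = 6·42 - 179 = 73.
Consumer surplus without the control is ½ · (171 - 50) · 121 = 7320.5.
With the ceiling, 73 units are sold at 42 (assume they go to the highest-value buyers). The demand price at Q = 73 is 98, so CS = ½ · [(171 - 42) + (98 - 42)] · 73 = 6752.5.
Change in consumer surplus = 6752.5 - 7320.5 = -568.

-568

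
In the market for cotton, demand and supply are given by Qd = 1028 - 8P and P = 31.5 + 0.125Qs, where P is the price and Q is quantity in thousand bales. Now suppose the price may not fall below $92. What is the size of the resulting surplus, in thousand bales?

192

Rearranging supply gives Qs = 8P - 252. In a free market, 1028 - 8P = 8P - 252 gives the equilibrium P* = 80, Q* = 388.
The floor of 92 is above the equilibrium price 80, so it binds.
At P = 92: Qd = 1028 - 8·92 = 292 and Qs = 8·92 - 252 = 484.
Surplus = Qs - Qd = 484 - 292 = 192.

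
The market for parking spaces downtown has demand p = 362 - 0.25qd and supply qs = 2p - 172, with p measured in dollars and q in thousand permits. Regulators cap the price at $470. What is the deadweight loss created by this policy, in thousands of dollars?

0

Rearranging demand gives qd = 1448 - 4p. Without the control the market clears where 1448 - 4p = 2p - 172, i.e. p* = 270 and q* = 368.
The ceiling of 470 is above the equilibrium price 270, so it is not binding; the market clears at p* = 270, q* = 368.
Since the control does not bind, no trades are prevented and deadweight loss is zero.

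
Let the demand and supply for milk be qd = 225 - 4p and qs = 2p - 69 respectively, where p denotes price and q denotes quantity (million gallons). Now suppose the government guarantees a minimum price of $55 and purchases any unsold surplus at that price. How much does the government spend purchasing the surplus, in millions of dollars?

1980

Equilibrium: 225 - 4p = 2p - 69, so 294 = 6p and p* = 49, q* = 29.
Since 55 > 49, the floor is binding.
At p = 55: qd = 225 - 4·55 = 5 and qs = 2·55 - 69 = 41.
Surplus = qs - qd = 36.
Government expenditure = surplus × support price = 36 × 55 = 1980.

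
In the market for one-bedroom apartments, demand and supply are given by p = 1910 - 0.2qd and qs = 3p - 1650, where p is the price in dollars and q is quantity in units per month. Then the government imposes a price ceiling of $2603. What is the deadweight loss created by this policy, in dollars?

0

Rearranging demand gives qd = 9550 - 5p. Without the control the market clears where 9550 - 5p = 3p - 1650, i.e. p* = 1400 and q* = 2550.
The ceiling of 2603 is above the equilibrium price 1400, so it is not binding; the market clears at p* = 1400, q* = 2550.
Since the control does not bind, no trades are prevented and deadweight loss is zero.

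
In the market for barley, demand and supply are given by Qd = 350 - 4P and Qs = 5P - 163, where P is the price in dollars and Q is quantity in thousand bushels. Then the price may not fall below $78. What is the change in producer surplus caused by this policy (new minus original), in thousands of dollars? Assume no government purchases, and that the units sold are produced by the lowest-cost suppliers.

92.4

In a free market, 350 - 4P = 5P - 163 gives the equilibrium P* = 57, Q* = 122.
Since 78 > 57, the floor is binding.
At P = 78: Qd = 350 - 4·78 = 38 and Qs = 5·78 - 163 = 227.
Producer surplus without the control is ½ · (57 - 32.6) · 122 = 1488.4.
With the floor, 38 units are sold at 78. The supply price at Q = 38 is 40.2, so PS = ½ · [(78 - 32.6) + (78 - 40.2)] · 38 = 1580.8.
Change in producer surplus = 1580.8 - 1488.4 = 92.4.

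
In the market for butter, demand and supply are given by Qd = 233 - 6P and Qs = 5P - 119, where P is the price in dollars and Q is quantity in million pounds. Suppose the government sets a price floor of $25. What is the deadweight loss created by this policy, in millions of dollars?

Equilibrium: 233 - 6P = 5P - 119, so 352 = 11P and P* = 32, Q* = 41.
The floor of 25 is below the equilibrium price 32, so it is not binding; the market clears at P* = 32, Q* = 41.
Since the control does not bind, no trades are prevented and deadweight loss is zero.

0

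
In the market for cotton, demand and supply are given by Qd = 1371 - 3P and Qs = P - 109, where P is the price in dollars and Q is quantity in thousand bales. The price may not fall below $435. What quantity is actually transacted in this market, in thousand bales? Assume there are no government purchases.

Without the control the market clears where 1371 - 3P = P - 109, i.e. P* = 370 and Q* = 261.
Because the floor (435) lies above the market-clearing price, it is binding.
At P = 435: Qd = 1371 - 3·435 = 66 and Qs = 435 - 109 = 326.
The quantity actually transacted is the short side, demand: 66.

66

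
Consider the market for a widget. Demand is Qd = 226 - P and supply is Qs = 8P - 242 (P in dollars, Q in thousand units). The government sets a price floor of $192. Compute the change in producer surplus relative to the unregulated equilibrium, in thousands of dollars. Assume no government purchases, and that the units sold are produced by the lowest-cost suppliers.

Without the control the market clears where 226 - P = 8P - 242, i.e. P* = 52 and Q* = 174.
The floor of 192 is above the equilibrium price 52, so it binds.
At P = 192: Qd = 226 - 192 = 34 and Qs = 8·192 - 242 = 1294.
Producer surplus without the control is ½ · (52 - 30.25) · 174 = 1892.25.
With the floor, 34 units are sold at 192. The supply price at Q = 34 is 34.5, so PS = ½ · [(192 - 30.25) + (192 - 34.5)] · 34 = 5427.25.
Change in producer surplus = 5427.25 - 1892.25 = 3535.

3535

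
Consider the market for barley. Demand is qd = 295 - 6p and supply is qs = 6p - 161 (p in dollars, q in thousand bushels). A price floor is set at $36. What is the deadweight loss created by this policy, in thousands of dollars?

0

Equilibrium: 295 - 6p = 6p - 161, so 456 = 12p and p* = 38, q* = 67.
Since 36 is below p* = 38, the floor does not bind and the free-market outcome prevails.
Since the control does not bind, no trades are prevented and deadweight loss is zero.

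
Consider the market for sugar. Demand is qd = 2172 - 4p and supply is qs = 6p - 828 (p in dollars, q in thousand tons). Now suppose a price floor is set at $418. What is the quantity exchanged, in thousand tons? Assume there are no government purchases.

Setting quantity demanded equal to quantity supplied, 2172 - 4p = 6p - 828, gives p* = 300 and q* = 972.
Because the floor (418) lies above the market-clearing price, it is binding.
At p = 418: qd = 2172 - 4·418 = 500 and qs = 6·418 - 828 = 1680.
The quantity actually transacted is the short side, demand: 500.

500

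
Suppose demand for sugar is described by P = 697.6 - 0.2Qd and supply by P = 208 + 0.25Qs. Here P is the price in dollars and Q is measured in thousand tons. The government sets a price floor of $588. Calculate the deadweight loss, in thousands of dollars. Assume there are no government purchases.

65610

Rearranging demand gives Qd = 3488 - 5P; rearranging supply gives Qs = 4P - 832. Without the control the market clears where 3488 - 5P = 4P - 832, i.e. P* = 480 and Q* = 1088.
Because the floor (588) lies above the market-clearing price, it is binding.
At P = 588: Qd = 3488 - 5·588 = 548 and Qs = 4·588 - 832 = 1520.
Quantity traded falls to 548. At Q = 548 the demand price is (3488 - 548)/5 = 588 and the supply price is (832 + 548)/4 = 345.
Deadweight loss = ½ · (588 - 345) · (1088 - 548) = ½ · 243 · 540 = 65610.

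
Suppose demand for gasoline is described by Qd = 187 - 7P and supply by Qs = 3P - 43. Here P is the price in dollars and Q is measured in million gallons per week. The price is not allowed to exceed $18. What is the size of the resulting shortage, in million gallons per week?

50

Without the control the market clears where 187 - 7P = 3P - 43, i.e. P* = 23 and Q* = 26.
Because the ceiling (18) lies below the market-clearing price, it is binding.
At P = 18: Qd = 187 - 7·18 = 61 and Qs = 3·18 - 43 = 11.
Shortage = Qd - Qs = 61 - 11 = 50.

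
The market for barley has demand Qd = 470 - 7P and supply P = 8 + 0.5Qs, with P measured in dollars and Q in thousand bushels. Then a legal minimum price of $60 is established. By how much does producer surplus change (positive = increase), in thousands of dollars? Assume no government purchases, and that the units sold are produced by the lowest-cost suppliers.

-141

Rearranging supply gives Qs = 2P - 16. In a free market, 470 - 7P = 2P - 16 gives the equilibrium P* = 54, Q* = 92.
Because the floor (60) lies above the market-clearing price, it is binding.
At P = 60: Qd = 470 - 7·60 = 50 and Qs = 2·60 - 16 = 104.
Producer surplus without the control is ½ · (54 - 8) · 92 = 2116.
With the floor, 50 units are sold at 60. The supply price at Q = 50 is 33, so PS = ½ · [(60 - 8) + (60 - 33)] · 50 = 1975.
Change in producer surplus = 1975 - 2116 = -141.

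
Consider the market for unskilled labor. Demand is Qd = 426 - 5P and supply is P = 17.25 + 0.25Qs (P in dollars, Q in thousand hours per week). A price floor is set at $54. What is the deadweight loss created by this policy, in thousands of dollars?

0

Rearranging supply gives Qs = 4P - 69. Setting quantity demanded equal to quantity supplied, 426 - 5P = 4P - 69, gives P* = 55 and Q* = 151.
Since 54 is below P* = 55, the floor does not bind and the free-market outcome prevails.
Since the control does not bind, no trades are prevented and deadweight loss is zero.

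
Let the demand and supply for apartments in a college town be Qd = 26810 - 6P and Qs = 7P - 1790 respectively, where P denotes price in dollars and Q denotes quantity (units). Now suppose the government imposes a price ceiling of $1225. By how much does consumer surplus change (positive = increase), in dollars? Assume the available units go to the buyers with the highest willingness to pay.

2733656.25

Without the control the market clears where 26810 - 6P = 7P - 1790, i.e. P* = 2200 and Q* = 13610.
Since 1225 < 2200, the ceiling is binding.
At P = 1225: Qd = 26810 - 6·1225 = 19460 and Qs = 7·1225 - 1790 = 6785.
Consumer surplus without the control is ½ · (13405/3 - 2200) · 13610 = 46308025/3.
With the ceiling, 6785 units are sold at 1225 (assume they go to the highest-value buyers). The demand price at Q = 6785 is 3337.5, so CS = ½ · [(13405/3 - 1225) + (3337.5 - 1225)] · 6785 = 218035975/12.
Change in consumer surplus = 218035975/12 - 46308025/3 = 2733656.25.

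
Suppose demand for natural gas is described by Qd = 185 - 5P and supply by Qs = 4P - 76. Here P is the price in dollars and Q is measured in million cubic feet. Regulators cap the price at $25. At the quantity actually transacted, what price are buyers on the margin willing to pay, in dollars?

32.2

Setting quantity demanded equal to quantity supplied, 185 - 5P = 4P - 76, gives P* = 29 and Q* = 40.
The ceiling of 25 is below the equilibrium price 29, so it binds.
At P = 25: Qd = 185 - 5·25 = 60 and Qs = 4·25 - 76 = 24.
Only 24 units reach the market. On the demand curve, the marginal buyer's willingness to pay at Q = 24 is (185 - 24)/5 = 32.2.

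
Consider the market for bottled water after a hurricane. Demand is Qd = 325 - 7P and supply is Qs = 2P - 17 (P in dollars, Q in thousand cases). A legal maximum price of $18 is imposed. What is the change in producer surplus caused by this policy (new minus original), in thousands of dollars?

-780

In a free market, 325 - 7P = 2P - 17 gives the equilibrium P* = 38, Q* = 59.
Because the ceiling (18) lies below the market-clearing price, it is binding.
At P = 18: Qd = 325 - 7·18 = 199 and Qs = 2·18 - 17 = 19.
Producer surplus without the control is ½ · (38 - 8.5) · 59 = 870.25.
With the ceiling, producers sell 19 units at 18, so PS = ½ · (18 - 8.5) · 19 = 90.25.
Change in producer surplus = 90.25 - 870.25 = -780.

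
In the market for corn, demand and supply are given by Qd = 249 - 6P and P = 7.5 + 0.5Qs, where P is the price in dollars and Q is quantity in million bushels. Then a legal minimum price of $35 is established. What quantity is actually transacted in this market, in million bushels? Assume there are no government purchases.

39

Rearranging supply gives Qs = 2P - 15. Without the control the market clears where 249 - 6P = 2P - 15, i.e. P* = 33 and Q* = 51.
Because the floor (35) lies above the market-clearing price, it is binding.
At P = 35: Qd = 249 - 6·35 = 39 and Qs = 2·35 - 15 = 55.
The quantity actually transacted is the short side, demand: 39.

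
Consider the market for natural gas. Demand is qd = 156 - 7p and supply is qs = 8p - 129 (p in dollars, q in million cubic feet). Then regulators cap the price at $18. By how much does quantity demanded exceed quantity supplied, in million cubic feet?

15

In a free market, 156 - 7p = 8p - 129 gives the equilibrium p* = 19, q* = 23.
The ceiling of 18 is below the equilibrium price 19, so it binds.
At p = 18: qd = 156 - 7·18 = 30 and qs = 8·18 - 129 = 15.
Shortage = qd - qs = 30 - 15 = 15.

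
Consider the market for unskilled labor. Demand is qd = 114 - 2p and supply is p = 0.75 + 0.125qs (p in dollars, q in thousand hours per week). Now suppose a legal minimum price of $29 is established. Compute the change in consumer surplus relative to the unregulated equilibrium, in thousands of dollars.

Rearranging supply gives qs = 8p - 6. Without the control the market clears where 114 - 2p = 8p - 6, i.e. p* = 12 and q* = 90.
Since 29 > 12, the floor is binding.
At p = 29: qd = 114 - 2·29 = 56 and qs = 8·29 - 6 = 226.
Consumer surplus without the control is ½ · (57 - 12) · 90 = 2025.
With the floor, consumers buy 56 units at 29, so CS = ½ · (57 - 29) · 56 = 784.
Change in consumer surplus = 784 - 2025 = -1241.

-1241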